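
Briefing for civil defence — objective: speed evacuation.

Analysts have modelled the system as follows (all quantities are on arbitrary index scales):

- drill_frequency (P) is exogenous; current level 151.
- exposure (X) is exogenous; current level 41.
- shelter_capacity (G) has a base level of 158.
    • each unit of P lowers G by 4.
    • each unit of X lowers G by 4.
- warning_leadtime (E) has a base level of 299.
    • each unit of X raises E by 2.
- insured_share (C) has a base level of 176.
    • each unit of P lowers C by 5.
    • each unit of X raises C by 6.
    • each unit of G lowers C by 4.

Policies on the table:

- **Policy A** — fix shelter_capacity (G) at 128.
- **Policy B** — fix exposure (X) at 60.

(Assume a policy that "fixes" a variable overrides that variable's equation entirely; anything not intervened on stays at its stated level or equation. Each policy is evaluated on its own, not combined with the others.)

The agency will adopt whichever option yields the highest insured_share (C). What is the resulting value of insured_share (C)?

2525

Policy A (G := 128):
  P = 151
  X = 41
  G = 128
  C = 176 − 5·151 + 6·41 − 4·128 = -845
Policy B (X := 60):
  P = 151
  X = 60
  G = 158 − 4·151 − 4·60 = -686
  C = 176 − 5·151 + 6·60 − 4·(-686) = 2525
Comparing — Policy A: C=-845, Policy B: C=2525. Highest is 2525 (Policy B).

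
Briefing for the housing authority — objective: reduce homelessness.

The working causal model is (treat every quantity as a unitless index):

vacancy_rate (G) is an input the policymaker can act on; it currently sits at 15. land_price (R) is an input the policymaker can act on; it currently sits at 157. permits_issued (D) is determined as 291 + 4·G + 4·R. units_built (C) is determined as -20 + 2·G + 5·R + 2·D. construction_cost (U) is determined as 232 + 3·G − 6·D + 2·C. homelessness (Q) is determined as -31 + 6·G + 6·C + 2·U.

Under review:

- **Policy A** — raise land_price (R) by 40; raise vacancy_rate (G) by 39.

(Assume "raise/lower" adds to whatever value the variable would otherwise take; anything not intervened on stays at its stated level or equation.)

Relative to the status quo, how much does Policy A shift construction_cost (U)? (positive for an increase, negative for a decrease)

Baseline:
  G = 15
  R = 157
  D = 291 + 4·15 + 4·157 = 979
  C = -20 + 2·15 + 5·157 + 2·979 = 2753
  U = 232 + 3·15 − 6·979 + 2·2753 = -91
Policy A (R + 40, G + 39):
  G = 15 + 39 = 54
  R = 157 + 40 = 197
  D = 291 + 4·54 + 4·197 = 1295
  C = -20 + 2·54 + 5·197 + 2·1295 = 3663
  U = 232 + 3·54 − 6·1295 + 2·3663 = -50
Change in U: -50 − (-91) = 41

41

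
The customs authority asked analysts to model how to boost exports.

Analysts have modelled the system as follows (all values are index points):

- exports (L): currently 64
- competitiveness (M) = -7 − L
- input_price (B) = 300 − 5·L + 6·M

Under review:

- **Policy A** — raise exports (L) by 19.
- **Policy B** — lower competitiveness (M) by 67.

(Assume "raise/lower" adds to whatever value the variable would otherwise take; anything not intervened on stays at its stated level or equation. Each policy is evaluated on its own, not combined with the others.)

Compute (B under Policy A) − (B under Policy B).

193

Policy A (L + 19):
  L = 64 + 19 = 83
  M = -7 − 83 = -90
  B = 300 − 5·83 + 6·(-90) = -655
Policy B (M − 67):
  L = 64
  M = -7 − 64 (−67 from intervention) = -138
  B = 300 − 5·64 + 6·(-138) = -848
B: -655 − (-848) = 193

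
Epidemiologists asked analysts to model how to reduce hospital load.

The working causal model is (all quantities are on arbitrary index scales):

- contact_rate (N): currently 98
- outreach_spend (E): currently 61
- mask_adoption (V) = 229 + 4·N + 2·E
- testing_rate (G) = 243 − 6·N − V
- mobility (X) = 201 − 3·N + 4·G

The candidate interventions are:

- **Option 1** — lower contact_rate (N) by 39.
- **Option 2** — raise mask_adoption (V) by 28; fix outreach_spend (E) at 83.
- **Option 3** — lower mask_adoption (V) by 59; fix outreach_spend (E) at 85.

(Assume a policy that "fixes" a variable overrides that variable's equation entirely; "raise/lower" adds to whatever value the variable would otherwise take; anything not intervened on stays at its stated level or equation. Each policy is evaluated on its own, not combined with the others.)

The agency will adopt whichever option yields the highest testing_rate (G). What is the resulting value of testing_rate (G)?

-698

Option 1 (N − 39):
  N = 98 − 39 = 59
  E = 61
  V = 229 + 4·59 + 2·61 = 587
  G = 243 − 6·59 − 587 = -698
Option 2 (V + 28, E := 83):
  N = 98
  E = 83
  V = 229 + 4·98 + 2·83 (+28 from intervention) = 815
  G = 243 − 6·98 − 815 = -1160
Option 3 (V − 59, E := 85):
  N = 98
  E = 85
  V = 229 + 4·98 + 2·85 (−59 from intervention) = 732
  G = 243 − 6·98 − 732 = -1077
Comparing — Option 1: G=-698, Option 2: G=-1160, Option 3: G=-1077. Highest is -698 (Option 1).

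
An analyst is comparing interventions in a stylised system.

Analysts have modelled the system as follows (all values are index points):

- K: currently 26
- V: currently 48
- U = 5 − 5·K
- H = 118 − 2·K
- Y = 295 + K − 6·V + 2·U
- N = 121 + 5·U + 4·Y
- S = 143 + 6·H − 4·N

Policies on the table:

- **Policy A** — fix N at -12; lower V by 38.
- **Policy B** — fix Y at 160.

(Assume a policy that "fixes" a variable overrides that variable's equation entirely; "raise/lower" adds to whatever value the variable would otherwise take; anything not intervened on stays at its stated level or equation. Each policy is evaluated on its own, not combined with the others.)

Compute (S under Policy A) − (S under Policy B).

Policy A (N := -12, V − 38):
  K = 26
  V = 48 − 38 = 10
  U = 5 − 5·26 = -125
  H = 118 − 2·26 = 66
  Y = 295 + 26 − 6·10 + 2·(-125) = 11
  N = -12
  S = 143 + 6·66 − 4·(-12) = 587
Policy B (Y := 160):
  K = 26
  V = 48
  U = 5 − 5·26 = -125
  H = 118 − 2·26 = 66
  Y = 160
  N = 121 + 5·(-125) + 4·160 = 136
  S = 143 + 6·66 − 4·136 = -5
S: 587 − (-5) = 592

592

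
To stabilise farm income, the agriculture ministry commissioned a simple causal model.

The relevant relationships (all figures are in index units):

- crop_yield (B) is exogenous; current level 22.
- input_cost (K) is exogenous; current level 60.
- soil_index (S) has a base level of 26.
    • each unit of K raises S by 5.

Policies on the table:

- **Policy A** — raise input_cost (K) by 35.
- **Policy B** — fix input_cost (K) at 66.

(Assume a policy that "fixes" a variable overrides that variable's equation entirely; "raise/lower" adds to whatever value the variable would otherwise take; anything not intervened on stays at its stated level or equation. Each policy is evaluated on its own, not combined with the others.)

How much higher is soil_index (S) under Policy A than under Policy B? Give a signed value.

Policy A (K + 35):
  K = 60 + 35 = 95
  S = 26 + 5·95 = 501
Policy B (K := 66):
  K = 66
  S = 26 + 5·66 = 356
S: 501 − 356 = 145

145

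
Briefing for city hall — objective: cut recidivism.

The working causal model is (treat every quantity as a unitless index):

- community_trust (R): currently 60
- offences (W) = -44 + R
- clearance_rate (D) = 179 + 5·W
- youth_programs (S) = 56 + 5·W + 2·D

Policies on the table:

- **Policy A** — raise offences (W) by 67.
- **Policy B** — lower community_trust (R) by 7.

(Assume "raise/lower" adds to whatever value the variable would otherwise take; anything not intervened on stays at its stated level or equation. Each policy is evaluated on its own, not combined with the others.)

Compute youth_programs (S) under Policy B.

Policy B (R − 7):
  R = 60 − 7 = 53
  W = -44 + 53 = 9
  D = 179 + 5·9 = 224
  S = 56 + 5·9 + 2·224 = 549

549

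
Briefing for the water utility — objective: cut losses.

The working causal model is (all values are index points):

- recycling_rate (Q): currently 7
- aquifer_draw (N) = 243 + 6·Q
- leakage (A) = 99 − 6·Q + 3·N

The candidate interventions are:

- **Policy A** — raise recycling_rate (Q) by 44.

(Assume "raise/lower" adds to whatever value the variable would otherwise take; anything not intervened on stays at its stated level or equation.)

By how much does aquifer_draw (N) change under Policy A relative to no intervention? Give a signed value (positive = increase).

264

Baseline:
  Q = 7
  N = 243 + 6·7 = 285
Policy A (Q + 44):
  Q = 7 + 44 = 51
  N = 243 + 6·51 = 549
Change in N: 549 − 285 = 264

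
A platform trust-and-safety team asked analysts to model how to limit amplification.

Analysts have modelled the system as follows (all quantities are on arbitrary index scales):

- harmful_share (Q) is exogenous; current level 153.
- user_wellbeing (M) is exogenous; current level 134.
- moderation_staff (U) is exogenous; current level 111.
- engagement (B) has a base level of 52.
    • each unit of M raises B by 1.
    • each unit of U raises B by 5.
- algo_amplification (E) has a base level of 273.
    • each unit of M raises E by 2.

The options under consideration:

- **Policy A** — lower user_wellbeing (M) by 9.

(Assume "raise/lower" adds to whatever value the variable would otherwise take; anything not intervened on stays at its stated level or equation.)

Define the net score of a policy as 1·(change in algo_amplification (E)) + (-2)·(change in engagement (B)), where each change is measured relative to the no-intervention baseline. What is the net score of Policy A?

Baseline:
  M = 134
  U = 111
  B = 52 + 134 + 5·111 = 741
  E = 273 + 2·134 = 541
Policy A (M − 9):
  M = 134 − 9 = 125
  U = 111
  B = 52 + 125 + 5·111 = 732
  E = 273 + 2·125 = 523
ΔE = 523 − 541 = -18; ΔB = 732 − 741 = -9
Score = 1·(-18) + (-2)·(-9) = 0

0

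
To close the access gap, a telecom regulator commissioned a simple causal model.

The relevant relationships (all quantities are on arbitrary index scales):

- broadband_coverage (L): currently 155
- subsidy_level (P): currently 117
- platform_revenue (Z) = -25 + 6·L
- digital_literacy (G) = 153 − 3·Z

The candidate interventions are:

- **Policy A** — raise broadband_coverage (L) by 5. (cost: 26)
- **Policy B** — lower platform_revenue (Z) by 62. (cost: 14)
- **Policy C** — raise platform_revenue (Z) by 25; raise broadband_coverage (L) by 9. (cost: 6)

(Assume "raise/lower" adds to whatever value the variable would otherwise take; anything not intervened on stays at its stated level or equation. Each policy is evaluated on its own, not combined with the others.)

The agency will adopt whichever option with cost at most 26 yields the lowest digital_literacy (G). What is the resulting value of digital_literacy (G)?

Policy A (L + 5):
  L = 155 + 5 = 160
  Z = -25 + 6·160 = 935
  G = 153 − 3·935 = -2652
Policy B (Z − 62):
  L = 155
  Z = -25 + 6·155 (−62 from intervention) = 843
  G = 153 − 3·843 = -2376
Policy C (Z + 25, L + 9):
  L = 155 + 9 = 164
  Z = -25 + 6·164 (+25 from intervention) = 984
  G = 153 − 3·984 = -2799
Comparing — Policy A: G=-2652, Policy B: G=-2376, Policy C: G=-2799. Lowest is -2799 (Policy C).

-2799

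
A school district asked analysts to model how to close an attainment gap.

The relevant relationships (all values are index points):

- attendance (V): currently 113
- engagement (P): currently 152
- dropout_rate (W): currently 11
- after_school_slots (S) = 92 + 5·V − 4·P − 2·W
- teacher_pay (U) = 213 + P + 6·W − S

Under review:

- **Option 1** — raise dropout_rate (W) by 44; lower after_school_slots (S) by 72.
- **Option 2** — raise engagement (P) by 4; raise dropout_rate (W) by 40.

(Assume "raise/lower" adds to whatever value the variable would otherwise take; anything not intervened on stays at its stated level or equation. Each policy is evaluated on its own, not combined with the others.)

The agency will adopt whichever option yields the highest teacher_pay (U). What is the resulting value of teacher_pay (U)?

828

Option 1 (W + 44, S − 72):
  V = 113
  P = 152
  W = 11 + 44 = 55
  S = 92 + 5·113 − 4·152 − 2·55 (−72 from intervention) = -133
  U = 213 + 152 + 6·55 − (-133) = 828
Option 2 (P + 4, W + 40):
  V = 113
  P = 152 + 4 = 156
  W = 11 + 40 = 51
  S = 92 + 5·113 − 4·156 − 2·51 = -69
  U = 213 + 156 + 6·51 − (-69) = 744
Comparing — Option 1: U=828, Option 2: U=744. Highest is 828 (Option 1).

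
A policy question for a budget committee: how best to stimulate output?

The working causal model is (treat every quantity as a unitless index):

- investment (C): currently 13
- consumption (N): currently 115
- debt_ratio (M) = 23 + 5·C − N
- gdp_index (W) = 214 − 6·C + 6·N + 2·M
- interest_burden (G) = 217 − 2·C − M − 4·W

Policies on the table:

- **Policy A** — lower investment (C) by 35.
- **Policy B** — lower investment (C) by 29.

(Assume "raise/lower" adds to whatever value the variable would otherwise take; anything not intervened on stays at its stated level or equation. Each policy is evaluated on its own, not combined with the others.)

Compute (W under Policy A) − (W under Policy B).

Policy A (C − 35):
  C = 13 − 35 = -22
  N = 115
  M = 23 + 5·(-22) − 115 = -202
  W = 214 − 6·(-22) + 6·115 + 2·(-202) = 632
Policy B (C − 29):
  C = 13 − 29 = -16
  N = 115
  M = 23 + 5·(-16) − 115 = -172
  W = 214 − 6·(-16) + 6·115 + 2·(-172) = 656
W: 632 − 656 = -24

-24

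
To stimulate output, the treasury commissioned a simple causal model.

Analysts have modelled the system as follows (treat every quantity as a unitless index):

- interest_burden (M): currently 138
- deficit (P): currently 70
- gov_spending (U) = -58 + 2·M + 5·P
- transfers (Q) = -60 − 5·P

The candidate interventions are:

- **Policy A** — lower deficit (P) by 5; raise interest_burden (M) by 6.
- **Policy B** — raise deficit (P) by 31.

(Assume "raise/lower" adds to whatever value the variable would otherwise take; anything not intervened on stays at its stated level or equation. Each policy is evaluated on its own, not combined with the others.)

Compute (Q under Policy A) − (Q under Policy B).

Policy A (P − 5, M + 6):
  P = 70 − 5 = 65
  Q = -60 − 5·65 = -385
Policy B (P + 31):
  P = 70 + 31 = 101
  Q = -60 − 5·101 = -565
Q: -385 − (-565) = 180

180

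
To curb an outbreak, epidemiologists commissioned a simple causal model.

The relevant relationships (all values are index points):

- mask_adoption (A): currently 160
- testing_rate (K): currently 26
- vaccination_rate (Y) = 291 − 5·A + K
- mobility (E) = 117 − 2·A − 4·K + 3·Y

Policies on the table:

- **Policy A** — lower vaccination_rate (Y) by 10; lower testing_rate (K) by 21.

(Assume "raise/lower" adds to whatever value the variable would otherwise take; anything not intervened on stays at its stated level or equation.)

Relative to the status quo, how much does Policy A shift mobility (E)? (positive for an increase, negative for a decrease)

Baseline:
  A = 160
  K = 26
  Y = 291 − 5·160 + 26 = -483
  E = 117 − 2·160 − 4·26 + 3·(-483) = -1756
Policy A (Y − 10, K − 21):
  A = 160
  K = 26 − 21 = 5
  Y = 291 − 5·160 + 5 (−10 from intervention) = -514
  E = 117 − 2·160 − 4·5 + 3·(-514) = -1765
Change in E: -1765 − (-1756) = -9

-9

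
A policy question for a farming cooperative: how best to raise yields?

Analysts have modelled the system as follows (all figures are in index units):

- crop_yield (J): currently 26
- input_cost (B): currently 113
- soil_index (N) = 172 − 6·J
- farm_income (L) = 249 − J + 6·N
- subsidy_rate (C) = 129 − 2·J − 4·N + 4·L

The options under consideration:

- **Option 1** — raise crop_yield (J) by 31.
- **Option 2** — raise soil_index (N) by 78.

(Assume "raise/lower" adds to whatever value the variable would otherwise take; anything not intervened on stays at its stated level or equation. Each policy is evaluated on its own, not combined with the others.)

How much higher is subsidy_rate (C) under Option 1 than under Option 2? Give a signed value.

Option 1 (J + 31):
  J = 26 + 31 = 57
  N = 172 − 6·57 = -170
  L = 249 − 57 + 6·(-170) = -828
  C = 129 − 2·57 − 4·(-170) + 4·(-828) = -2617
Option 2 (N + 78):
  J = 26
  N = 172 − 6·26 (+78 from intervention) = 94
  L = 249 − 26 + 6·94 = 787
  C = 129 − 2·26 − 4·94 + 4·787 = 2849
C: -2617 − 2849 = -5466

-5466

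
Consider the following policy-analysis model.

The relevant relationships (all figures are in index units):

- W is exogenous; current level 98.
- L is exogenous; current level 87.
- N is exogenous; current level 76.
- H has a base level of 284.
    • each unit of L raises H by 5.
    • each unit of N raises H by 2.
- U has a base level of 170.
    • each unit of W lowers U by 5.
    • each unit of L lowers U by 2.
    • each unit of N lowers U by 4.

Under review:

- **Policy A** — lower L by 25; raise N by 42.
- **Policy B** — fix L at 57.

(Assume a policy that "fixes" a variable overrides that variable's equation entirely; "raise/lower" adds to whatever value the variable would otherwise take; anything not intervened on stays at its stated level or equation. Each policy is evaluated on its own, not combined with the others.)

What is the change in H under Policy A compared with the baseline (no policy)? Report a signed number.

-41

Baseline:
  L = 87
  N = 76
  H = 284 + 5·87 + 2·76 = 871
Policy A (L − 25, N + 42):
  L = 87 − 25 = 62
  N = 76 + 42 = 118
  H = 284 + 5·62 + 2·118 = 830
Change in H: 830 − 871 = -41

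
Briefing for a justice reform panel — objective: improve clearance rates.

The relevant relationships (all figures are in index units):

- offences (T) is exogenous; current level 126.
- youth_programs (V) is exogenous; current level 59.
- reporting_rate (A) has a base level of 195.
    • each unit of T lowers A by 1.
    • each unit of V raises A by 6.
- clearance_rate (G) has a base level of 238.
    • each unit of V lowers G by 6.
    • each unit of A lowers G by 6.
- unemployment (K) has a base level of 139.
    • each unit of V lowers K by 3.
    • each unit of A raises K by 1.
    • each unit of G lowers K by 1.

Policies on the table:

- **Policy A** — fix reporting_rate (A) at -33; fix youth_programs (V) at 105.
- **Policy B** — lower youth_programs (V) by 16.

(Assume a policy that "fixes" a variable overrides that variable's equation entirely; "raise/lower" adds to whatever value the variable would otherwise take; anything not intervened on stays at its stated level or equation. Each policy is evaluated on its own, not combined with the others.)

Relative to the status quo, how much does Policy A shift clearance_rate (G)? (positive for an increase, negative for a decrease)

Baseline:
  T = 126
  V = 59
  A = 195 − 126 + 6·59 = 423
  G = 238 − 6·59 − 6·423 = -2654
Policy A (A := -33, V := 105):
  T = 126
  V = 105
  A = -33
  G = 238 − 6·105 − 6·(-33) = -194
Change in G: -194 − (-2654) = 2460

2460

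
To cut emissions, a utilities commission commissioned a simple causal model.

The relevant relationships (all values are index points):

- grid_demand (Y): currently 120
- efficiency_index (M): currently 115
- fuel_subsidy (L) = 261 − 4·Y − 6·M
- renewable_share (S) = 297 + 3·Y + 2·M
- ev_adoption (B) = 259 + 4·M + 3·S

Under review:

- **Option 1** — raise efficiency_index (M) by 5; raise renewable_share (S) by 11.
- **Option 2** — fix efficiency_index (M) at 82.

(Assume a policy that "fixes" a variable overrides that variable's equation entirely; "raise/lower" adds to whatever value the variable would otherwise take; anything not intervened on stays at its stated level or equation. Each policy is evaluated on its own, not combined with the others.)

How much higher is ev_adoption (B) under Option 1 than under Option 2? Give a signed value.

Option 1 (M + 5, S + 11):
  Y = 120
  M = 115 + 5 = 120
  S = 297 + 3·120 + 2·120 (+11 from intervention) = 908
  B = 259 + 4·120 + 3·908 = 3463
Option 2 (M := 82):
  Y = 120
  M = 82
  S = 297 + 3·120 + 2·82 = 821
  B = 259 + 4·82 + 3·821 = 3050
B: 3463 − 3050 = 413

413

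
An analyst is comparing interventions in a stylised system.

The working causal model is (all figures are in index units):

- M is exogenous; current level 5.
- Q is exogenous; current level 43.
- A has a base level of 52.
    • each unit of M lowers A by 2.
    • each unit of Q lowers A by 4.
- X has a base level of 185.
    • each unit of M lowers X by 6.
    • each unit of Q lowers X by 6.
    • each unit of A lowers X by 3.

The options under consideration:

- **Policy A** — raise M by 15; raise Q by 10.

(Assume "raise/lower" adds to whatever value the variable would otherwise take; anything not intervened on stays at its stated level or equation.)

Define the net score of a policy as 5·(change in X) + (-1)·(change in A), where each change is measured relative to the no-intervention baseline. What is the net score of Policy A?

Baseline:
  M = 5
  Q = 43
  A = 52 − 2·5 − 4·43 = -130
  X = 185 − 6·5 − 6·43 − 3·(-130) = 287
Policy A (M + 15, Q + 10):
  M = 5 + 15 = 20
  Q = 43 + 10 = 53
  A = 52 − 2·20 − 4·53 = -200
  X = 185 − 6·20 − 6·53 − 3·(-200) = 347
ΔX = 347 − 287 = 60; ΔA = -200 − (-130) = -70
Score = 5·60 + (-1)·(-70) = 370

370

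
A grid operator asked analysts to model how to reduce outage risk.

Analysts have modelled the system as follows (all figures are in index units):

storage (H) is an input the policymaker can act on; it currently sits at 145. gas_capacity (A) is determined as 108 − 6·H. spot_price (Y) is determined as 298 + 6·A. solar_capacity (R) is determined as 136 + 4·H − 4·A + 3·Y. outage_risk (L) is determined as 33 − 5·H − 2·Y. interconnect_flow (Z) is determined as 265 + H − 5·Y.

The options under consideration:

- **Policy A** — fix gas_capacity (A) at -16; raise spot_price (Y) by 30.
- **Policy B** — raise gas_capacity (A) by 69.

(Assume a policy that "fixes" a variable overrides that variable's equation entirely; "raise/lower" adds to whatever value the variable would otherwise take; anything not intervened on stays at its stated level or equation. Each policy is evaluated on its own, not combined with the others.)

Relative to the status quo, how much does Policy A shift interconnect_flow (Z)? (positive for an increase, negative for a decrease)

-22530

Baseline:
  H = 145
  A = 108 − 6·145 = -762
  Y = 298 + 6·(-762) = -4274
  Z = 265 + 145 − 5·(-4274) = 21780
Policy A (A := -16, Y + 30):
  H = 145
  A = -16
  Y = 298 + 6·(-16) (+30 from intervention) = 232
  Z = 265 + 145 − 5·232 = -750
Change in Z: -750 − 21780 = -22530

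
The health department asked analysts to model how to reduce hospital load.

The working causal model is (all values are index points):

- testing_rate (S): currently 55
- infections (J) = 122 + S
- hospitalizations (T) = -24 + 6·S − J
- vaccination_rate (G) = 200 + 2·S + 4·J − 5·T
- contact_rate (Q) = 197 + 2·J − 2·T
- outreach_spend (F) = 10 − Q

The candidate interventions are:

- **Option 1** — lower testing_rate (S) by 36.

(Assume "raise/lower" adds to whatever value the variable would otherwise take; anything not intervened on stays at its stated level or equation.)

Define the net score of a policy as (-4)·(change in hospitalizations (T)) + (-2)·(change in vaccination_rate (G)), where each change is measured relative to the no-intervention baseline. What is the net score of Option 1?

-648

Baseline:
  S = 55
  J = 122 + 55 = 177
  T = -24 + 6·55 − 177 = 129
  G = 200 + 2·55 + 4·177 − 5·129 = 373
Option 1 (S − 36):
  S = 55 − 36 = 19
  J = 122 + 19 = 141
  T = -24 + 6·19 − 141 = -51
  G = 200 + 2·19 + 4·141 − 5·(-51) = 1057
ΔT = -51 − 129 = -180; ΔG = 1057 − 373 = 684
Score = (-4)·(-180) + (-2)·684 = -648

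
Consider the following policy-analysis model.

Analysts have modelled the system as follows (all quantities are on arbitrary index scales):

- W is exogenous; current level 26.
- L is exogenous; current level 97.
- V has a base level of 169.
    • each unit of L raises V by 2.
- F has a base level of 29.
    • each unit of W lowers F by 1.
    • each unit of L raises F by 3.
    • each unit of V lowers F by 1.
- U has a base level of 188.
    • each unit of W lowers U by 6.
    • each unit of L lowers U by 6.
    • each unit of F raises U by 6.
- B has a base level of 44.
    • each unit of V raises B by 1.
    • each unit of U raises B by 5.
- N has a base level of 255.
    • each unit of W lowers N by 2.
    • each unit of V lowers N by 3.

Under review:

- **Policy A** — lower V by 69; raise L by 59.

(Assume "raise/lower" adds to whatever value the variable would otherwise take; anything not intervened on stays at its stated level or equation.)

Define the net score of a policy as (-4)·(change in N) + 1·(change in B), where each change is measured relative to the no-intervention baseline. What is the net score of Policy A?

Baseline:
  W = 26
  L = 97
  V = 169 + 2·97 = 363
  F = 29 − 26 + 3·97 − 363 = -69
  U = 188 − 6·26 − 6·97 + 6·(-69) = -964
  B = 44 + 363 + 5·(-964) = -4413
  N = 255 − 2·26 − 3·363 = -886
Policy A (V − 69, L + 59):
  W = 26
  L = 97 + 59 = 156
  V = 169 + 2·156 (−69 from intervention) = 412
  F = 29 − 26 + 3·156 − 412 = 59
  U = 188 − 6·26 − 6·156 + 6·59 = -550
  B = 44 + 412 + 5·(-550) = -2294
  N = 255 − 2·26 − 3·412 = -1033
ΔN = -1033 − (-886) = -147; ΔB = -2294 − (-4413) = 2119
Score = (-4)·(-147) + 1·2119 = 2707

2707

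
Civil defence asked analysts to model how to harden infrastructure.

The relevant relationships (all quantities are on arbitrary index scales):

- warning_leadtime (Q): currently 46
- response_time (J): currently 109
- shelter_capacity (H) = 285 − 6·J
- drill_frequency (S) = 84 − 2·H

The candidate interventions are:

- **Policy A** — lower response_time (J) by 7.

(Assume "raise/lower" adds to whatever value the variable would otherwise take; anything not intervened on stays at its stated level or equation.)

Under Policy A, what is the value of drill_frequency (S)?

Policy A (J − 7):
  J = 109 − 7 = 102
  H = 285 − 6·102 = -327
  S = 84 − 2·(-327) = 738

738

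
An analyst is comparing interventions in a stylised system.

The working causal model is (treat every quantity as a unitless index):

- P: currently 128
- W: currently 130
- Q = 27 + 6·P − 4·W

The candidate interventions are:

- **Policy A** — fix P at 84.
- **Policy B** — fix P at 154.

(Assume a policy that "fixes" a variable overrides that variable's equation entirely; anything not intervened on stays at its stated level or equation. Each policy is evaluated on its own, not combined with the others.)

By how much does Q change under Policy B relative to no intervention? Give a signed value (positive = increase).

Baseline:
  P = 128
  W = 130
  Q = 27 + 6·128 − 4·130 = 275
Policy B (P := 154):
  P = 154
  W = 130
  Q = 27 + 6·154 − 4·130 = 431
Change in Q: 431 − 275 = 156

156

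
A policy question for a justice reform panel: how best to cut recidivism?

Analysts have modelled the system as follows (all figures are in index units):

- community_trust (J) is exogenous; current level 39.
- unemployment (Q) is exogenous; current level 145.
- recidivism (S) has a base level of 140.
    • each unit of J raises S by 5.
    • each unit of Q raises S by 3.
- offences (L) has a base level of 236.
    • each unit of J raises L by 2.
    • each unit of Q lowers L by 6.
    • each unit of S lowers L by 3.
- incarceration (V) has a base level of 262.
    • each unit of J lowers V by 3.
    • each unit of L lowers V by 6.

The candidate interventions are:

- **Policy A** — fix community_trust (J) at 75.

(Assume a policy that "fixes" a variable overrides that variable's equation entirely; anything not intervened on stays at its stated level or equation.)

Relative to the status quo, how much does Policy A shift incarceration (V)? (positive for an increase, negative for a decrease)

2700

Baseline:
  J = 39
  Q = 145
  S = 140 + 5·39 + 3·145 = 770
  L = 236 + 2·39 − 6·145 − 3·770 = -2866
  V = 262 − 3·39 − 6·(-2866) = 17341
Policy A (J := 75):
  J = 75
  Q = 145
  S = 140 + 5·75 + 3·145 = 950
  L = 236 + 2·75 − 6·145 − 3·950 = -3334
  V = 262 − 3·75 − 6·(-3334) = 20041
Change in V: 20041 − 17341 = 2700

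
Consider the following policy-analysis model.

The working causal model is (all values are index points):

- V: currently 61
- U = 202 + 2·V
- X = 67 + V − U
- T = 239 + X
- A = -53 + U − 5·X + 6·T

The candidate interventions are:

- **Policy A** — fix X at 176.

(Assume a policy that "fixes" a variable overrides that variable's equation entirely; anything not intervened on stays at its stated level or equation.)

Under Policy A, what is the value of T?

Policy A (X := 176):
  V = 61
  U = 202 + 2·61 = 324
  X = 176
  T = 239 + 176 = 415

415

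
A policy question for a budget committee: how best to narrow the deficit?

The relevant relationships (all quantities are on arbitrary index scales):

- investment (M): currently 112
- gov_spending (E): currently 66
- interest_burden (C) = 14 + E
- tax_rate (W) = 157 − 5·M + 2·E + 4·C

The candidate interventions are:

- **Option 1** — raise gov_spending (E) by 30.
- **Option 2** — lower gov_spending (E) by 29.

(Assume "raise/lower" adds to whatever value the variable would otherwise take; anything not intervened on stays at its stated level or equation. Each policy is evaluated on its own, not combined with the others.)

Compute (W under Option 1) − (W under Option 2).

Option 1 (E + 30):
  M = 112
  E = 66 + 30 = 96
  C = 14 + 96 = 110
  W = 157 − 5·112 + 2·96 + 4·110 = 229
Option 2 (E − 29):
  M = 112
  E = 66 − 29 = 37
  C = 14 + 37 = 51
  W = 157 − 5·112 + 2·37 + 4·51 = -125
W: 229 − (-125) = 354

354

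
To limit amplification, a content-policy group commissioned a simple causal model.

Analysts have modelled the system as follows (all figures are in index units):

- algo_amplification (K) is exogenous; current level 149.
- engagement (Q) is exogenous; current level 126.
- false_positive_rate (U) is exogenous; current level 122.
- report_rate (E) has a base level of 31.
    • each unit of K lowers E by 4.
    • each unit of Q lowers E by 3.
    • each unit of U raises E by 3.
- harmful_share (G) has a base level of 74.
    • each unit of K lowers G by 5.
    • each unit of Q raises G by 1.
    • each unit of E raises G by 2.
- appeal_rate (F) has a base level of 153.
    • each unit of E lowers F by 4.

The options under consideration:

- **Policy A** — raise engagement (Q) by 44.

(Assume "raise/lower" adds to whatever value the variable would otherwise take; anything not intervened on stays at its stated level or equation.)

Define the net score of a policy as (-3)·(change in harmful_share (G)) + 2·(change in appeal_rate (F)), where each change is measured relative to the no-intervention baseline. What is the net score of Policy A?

1716

Baseline:
  K = 149
  Q = 126
  U = 122
  E = 31 − 4·149 − 3·126 + 3·122 = -577
  G = 74 − 5·149 + 126 + 2·(-577) = -1699
  F = 153 − 4·(-577) = 2461
Policy A (Q + 44):
  K = 149
  Q = 126 + 44 = 170
  U = 122
  E = 31 − 4·149 − 3·170 + 3·122 = -709
  G = 74 − 5·149 + 170 + 2·(-709) = -1919
  F = 153 − 4·(-709) = 2989
ΔG = -1919 − (-1699) = -220; ΔF = 2989 − 2461 = 528
Score = (-3)·(-220) + 2·528 = 1716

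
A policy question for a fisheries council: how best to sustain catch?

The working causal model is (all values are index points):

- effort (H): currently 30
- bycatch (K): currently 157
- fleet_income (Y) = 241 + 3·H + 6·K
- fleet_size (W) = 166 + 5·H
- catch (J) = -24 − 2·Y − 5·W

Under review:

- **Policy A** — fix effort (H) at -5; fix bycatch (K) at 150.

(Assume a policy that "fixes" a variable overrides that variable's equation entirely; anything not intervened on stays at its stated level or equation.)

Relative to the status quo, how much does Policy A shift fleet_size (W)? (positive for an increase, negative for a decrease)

-175

Baseline:
  H = 30
  W = 166 + 5·30 = 316
Policy A (H := -5, K := 150):
  H = -5
  W = 166 + 5·(-5) = 141
Change in W: 141 − 316 = -175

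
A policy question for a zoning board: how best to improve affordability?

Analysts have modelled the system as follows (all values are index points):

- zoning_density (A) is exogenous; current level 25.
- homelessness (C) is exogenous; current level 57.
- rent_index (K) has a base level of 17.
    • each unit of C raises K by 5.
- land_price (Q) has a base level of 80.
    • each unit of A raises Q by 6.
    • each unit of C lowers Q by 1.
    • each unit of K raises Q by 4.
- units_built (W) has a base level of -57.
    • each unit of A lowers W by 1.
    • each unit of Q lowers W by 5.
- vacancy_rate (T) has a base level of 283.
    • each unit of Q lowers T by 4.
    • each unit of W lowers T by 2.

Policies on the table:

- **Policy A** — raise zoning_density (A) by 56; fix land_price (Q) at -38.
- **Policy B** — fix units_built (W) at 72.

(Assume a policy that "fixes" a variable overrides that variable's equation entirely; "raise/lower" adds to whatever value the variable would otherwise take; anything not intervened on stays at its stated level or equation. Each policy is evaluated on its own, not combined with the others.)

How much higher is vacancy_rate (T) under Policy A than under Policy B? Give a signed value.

Policy A (A + 56, Q := -38):
  A = 25 + 56 = 81
  C = 57
  K = 17 + 5·57 = 302
  Q = -38
  W = -57 − 81 − 5·(-38) = 52
  T = 283 − 4·(-38) − 2·52 = 331
Policy B (W := 72):
  A = 25
  C = 57
  K = 17 + 5·57 = 302
  Q = 80 + 6·25 − 57 + 4·302 = 1381
  W = 72
  T = 283 − 4·1381 − 2·72 = -5385
T: 331 − (-5385) = 5716

5716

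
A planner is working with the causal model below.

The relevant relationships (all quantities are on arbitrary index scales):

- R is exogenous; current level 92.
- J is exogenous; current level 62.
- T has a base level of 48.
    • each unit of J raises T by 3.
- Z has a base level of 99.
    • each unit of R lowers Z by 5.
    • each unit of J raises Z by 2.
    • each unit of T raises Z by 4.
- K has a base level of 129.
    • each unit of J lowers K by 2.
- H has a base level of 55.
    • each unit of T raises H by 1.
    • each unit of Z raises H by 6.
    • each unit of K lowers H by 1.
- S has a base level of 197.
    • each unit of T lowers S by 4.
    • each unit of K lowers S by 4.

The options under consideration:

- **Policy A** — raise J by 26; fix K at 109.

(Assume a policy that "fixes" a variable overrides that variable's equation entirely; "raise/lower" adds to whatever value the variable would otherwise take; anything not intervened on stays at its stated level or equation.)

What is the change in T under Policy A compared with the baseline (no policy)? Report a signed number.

78

Baseline:
  J = 62
  T = 48 + 3·62 = 234
Policy A (J + 26, K := 109):
  J = 62 + 26 = 88
  T = 48 + 3·88 = 312
Change in T: 312 − 234 = 78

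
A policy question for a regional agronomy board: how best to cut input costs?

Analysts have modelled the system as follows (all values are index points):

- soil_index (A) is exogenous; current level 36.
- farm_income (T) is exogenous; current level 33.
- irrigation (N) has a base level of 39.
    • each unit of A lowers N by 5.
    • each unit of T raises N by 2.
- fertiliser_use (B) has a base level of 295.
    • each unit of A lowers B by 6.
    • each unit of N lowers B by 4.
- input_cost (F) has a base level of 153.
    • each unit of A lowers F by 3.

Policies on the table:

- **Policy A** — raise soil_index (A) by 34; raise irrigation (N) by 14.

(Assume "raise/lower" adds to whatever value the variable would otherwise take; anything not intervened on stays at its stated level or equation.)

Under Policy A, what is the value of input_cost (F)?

-57

Policy A (A + 34, N + 14):
  A = 36 + 34 = 70
  F = 153 − 3·70 = -57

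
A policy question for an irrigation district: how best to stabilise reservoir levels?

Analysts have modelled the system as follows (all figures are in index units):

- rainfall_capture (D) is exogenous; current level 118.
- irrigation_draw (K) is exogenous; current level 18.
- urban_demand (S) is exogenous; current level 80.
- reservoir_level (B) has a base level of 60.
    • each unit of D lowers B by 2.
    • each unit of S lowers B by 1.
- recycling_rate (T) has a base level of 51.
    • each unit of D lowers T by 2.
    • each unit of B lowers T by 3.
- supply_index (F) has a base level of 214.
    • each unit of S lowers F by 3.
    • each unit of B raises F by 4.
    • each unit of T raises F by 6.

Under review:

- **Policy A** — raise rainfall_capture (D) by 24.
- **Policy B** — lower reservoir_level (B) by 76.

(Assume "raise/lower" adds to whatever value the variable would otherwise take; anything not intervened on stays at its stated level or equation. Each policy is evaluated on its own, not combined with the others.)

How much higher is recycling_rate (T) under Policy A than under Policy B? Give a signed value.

-132

Policy A (D + 24):
  D = 118 + 24 = 142
  S = 80
  B = 60 − 2·142 − 80 = -304
  T = 51 − 2·142 − 3·(-304) = 679
Policy B (B − 76):
  D = 118
  S = 80
  B = 60 − 2·118 − 80 (−76 from intervention) = -332
  T = 51 − 2·118 − 3·(-332) = 811
T: 679 − 811 = -132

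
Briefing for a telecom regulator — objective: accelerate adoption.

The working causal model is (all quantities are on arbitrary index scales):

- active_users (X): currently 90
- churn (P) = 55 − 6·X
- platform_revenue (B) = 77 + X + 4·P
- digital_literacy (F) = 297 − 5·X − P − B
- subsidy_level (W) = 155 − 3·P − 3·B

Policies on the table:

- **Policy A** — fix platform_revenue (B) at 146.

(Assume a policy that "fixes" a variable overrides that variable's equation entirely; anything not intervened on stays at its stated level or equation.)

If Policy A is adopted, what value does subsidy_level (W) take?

1172

Policy A (B := 146):
  X = 90
  P = 55 − 6·90 = -485
  B = 146
  W = 155 − 3·(-485) − 3·146 = 1172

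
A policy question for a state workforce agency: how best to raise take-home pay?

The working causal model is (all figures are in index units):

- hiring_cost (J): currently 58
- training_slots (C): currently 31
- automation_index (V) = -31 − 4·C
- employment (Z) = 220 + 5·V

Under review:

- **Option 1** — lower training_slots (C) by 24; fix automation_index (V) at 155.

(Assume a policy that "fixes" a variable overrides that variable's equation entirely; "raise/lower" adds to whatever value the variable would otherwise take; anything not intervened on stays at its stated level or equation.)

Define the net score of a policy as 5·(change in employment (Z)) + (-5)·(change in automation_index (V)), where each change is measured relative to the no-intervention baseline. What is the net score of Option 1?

6200

Baseline:
  C = 31
  V = -31 − 4·31 = -155
  Z = 220 + 5·(-155) = -555
Option 1 (C − 24, V := 155):
  C = 31 − 24 = 7
  V = 155
  Z = 220 + 5·155 = 995
ΔZ = 995 − (-555) = 1550; ΔV = 155 − (-155) = 310
Score = 5·1550 + (-5)·310 = 6200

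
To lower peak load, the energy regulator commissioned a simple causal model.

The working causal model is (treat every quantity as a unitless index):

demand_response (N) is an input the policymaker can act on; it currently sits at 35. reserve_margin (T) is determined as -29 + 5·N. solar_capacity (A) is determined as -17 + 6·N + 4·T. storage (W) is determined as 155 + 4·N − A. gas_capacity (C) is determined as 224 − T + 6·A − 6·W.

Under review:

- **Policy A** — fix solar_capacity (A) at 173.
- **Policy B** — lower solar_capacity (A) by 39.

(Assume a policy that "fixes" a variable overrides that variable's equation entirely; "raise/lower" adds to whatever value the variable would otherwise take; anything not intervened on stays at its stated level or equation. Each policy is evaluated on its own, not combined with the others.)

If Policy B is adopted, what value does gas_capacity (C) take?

Policy B (A − 39):
  N = 35
  T = -29 + 5·35 = 146
  A = -17 + 6·35 + 4·146 (−39 from intervention) = 738
  W = 155 + 4·35 − 738 = -443
  C = 224 − 146 + 6·738 − 6·(-443) = 7164

7164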